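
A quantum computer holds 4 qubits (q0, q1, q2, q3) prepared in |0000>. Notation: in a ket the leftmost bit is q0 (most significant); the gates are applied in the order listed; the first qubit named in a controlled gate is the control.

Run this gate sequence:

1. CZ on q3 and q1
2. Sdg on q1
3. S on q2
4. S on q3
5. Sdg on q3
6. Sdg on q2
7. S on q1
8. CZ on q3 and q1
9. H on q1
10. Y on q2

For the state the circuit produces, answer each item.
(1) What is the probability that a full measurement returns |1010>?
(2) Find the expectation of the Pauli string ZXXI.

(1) A full measurement returns |1010> with probability 0. Key observation: the block from step 2 through step 7 cancels to the identity and can be dropped.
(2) In the final state, ZXXI has expectation 0.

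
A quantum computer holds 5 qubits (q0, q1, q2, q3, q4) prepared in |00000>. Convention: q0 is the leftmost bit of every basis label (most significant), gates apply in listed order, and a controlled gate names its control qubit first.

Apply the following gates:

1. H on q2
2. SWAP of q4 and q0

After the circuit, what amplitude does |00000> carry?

The amplitude on |00000> is sqrt(2)/2.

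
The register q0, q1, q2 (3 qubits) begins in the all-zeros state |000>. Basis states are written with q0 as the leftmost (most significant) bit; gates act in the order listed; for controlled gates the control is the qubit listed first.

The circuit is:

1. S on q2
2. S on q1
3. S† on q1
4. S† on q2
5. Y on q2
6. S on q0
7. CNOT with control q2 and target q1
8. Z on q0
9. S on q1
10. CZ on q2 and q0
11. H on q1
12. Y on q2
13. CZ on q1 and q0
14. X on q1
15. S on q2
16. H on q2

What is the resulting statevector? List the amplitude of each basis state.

The final amplitudes are -I/2 on |000>, -I/2 on |001>, I/2 on |010>, I/2 on |011>, 0 on |100>, 0 on |101>, 0 on |110>, 0 on |111>. Key observation: gates 1-4 undo each other exactly, leaving only the rest of the circuit to track.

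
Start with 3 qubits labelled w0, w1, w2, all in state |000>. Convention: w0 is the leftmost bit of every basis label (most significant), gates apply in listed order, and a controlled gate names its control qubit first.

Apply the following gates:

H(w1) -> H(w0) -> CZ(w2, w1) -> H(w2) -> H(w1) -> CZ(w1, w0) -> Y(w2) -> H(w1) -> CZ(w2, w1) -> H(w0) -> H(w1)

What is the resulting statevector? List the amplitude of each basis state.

The final amplitudes are -sqrt(2)*I/2 on |000>, sqrt(2)*I/2 on |011>, and 0 on every other basis state.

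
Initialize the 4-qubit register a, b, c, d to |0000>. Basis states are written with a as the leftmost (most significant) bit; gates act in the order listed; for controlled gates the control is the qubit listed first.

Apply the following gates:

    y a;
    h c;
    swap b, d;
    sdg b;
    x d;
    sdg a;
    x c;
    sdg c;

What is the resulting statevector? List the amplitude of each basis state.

The resulting statevector has amplitude sqrt(2)/2 on |1001>, -sqrt(2)*I/2 on |1011>, and 0 on every other basis state.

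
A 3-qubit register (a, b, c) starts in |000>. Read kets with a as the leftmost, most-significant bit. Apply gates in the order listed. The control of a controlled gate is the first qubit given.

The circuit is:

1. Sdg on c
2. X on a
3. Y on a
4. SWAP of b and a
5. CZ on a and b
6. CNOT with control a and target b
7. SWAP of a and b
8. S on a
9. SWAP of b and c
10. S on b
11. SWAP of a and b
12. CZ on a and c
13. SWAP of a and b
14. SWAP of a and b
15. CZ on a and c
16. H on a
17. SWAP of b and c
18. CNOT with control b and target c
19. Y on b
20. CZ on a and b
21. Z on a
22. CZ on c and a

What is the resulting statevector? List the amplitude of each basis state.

After the circuit, the state carries amplitude sqrt(2)/2 on |010>, sqrt(2)/2 on |110>, and 0 on every other basis state. Key observation: the block from step 12 through step 15 cancels to the identity and can be dropped.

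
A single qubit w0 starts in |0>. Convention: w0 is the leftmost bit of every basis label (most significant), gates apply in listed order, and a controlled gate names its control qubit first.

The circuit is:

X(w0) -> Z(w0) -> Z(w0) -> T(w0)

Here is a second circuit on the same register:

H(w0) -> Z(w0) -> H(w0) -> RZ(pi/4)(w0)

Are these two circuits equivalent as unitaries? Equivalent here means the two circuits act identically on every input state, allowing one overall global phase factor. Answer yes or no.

Yes: on every input state the two circuits agree up to one overall phase factor.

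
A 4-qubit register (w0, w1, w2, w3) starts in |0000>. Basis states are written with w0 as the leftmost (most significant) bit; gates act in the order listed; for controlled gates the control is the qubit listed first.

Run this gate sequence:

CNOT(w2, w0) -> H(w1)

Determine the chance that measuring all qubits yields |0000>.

The probability of measuring |0000> is 1/2.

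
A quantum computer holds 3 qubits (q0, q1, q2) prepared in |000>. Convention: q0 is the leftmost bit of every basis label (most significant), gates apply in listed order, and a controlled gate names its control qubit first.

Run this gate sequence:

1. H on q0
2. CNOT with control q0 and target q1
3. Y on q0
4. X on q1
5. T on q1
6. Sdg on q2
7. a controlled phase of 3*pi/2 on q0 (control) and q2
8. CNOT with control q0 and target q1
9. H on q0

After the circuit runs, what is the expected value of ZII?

The observable ZII averages to -sqrt(2)/2.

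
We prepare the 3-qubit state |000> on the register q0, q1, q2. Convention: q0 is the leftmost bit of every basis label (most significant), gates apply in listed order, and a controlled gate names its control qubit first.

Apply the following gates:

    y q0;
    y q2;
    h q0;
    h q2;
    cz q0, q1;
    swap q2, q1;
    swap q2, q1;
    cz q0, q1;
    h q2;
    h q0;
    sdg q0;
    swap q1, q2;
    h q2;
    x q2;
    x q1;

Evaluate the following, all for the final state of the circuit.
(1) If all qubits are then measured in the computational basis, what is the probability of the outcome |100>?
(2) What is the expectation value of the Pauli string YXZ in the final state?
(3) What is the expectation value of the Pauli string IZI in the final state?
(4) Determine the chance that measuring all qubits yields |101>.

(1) The probability of measuring |100> is 1/2. Key observation: gates 3-10 undo each other exactly, leaving only the rest of the circuit to track.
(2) In the final state, YXZ has expectation 0.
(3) The observable IZI averages to 1.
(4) A full measurement returns |101> with probability 1/2.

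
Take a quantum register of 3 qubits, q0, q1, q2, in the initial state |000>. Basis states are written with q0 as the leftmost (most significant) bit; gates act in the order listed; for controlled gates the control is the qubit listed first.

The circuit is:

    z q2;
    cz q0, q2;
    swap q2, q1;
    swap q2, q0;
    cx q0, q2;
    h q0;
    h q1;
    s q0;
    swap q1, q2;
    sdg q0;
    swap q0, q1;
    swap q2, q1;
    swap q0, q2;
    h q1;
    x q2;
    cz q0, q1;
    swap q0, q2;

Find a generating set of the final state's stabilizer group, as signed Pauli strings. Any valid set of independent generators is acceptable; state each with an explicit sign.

One valid set of independent stabilizer generators is +IIX, -ZII, +IZI (any independent generating set of the same group is equally correct).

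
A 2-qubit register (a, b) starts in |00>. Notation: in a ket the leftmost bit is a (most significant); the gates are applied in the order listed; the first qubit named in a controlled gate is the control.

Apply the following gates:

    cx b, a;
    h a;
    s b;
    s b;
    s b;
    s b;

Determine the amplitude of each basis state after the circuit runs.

After the circuit, the state carries amplitude sqrt(2)/2 on |00>, 0 on |01>, sqrt(2)/2 on |10>, 0 on |11>. Key observation: gates 3-6 undo each other exactly, leaving only the rest of the circuit to track.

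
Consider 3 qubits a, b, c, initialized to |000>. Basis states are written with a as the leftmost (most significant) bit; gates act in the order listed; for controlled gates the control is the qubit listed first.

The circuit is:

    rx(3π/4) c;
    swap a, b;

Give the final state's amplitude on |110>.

The final state's coefficient on |110> equals 0.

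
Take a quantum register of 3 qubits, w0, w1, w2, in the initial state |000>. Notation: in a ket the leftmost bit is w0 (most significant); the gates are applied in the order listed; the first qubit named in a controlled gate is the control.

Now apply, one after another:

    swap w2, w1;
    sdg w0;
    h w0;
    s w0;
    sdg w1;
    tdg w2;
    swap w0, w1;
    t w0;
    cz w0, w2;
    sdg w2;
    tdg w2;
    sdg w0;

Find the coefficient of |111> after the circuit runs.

The final state's coefficient on |111> equals 0.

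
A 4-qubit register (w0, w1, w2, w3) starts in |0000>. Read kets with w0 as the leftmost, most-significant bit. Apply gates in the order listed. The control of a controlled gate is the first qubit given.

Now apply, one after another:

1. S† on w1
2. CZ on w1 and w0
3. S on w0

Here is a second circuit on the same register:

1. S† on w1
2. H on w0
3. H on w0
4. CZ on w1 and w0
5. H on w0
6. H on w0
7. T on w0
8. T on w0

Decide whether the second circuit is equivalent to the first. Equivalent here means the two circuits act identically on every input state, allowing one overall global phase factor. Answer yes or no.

Yes: on every input state the two circuits agree up to one overall phase factor.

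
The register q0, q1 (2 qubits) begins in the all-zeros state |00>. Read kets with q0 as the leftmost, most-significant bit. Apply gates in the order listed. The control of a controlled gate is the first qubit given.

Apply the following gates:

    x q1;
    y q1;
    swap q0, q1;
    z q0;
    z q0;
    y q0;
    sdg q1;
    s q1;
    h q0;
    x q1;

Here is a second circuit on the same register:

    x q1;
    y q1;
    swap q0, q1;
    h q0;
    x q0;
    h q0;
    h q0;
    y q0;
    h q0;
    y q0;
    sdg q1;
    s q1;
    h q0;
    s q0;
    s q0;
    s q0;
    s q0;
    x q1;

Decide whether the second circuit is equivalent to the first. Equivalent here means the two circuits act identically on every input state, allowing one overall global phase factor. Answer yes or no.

No: there is an input state on which the two circuits produce genuinely different outputs (not merely differing by a phase).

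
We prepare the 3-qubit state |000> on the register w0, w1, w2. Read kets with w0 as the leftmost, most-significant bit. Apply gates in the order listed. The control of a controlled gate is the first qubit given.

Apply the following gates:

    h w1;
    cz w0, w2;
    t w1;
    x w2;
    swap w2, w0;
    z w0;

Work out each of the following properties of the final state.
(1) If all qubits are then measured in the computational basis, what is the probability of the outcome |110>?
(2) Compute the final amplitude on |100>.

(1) A full measurement returns |110> with probability 1/2.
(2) The amplitude on |100> is -sqrt(2)/2.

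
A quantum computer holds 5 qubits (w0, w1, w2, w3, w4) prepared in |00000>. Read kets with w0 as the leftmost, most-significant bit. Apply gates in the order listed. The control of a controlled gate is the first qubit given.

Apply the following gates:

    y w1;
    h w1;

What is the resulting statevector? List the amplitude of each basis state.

The resulting statevector has amplitude sqrt(2)*I/2 on |00000>, -sqrt(2)*I/2 on |01000>, and 0 on every other basis state.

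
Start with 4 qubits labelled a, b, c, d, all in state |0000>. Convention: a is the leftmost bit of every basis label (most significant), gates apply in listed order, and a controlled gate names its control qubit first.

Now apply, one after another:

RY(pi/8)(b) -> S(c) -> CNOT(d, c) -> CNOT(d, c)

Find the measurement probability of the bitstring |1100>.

The probability of measuring |1100> is 0. Key observation: gates 3-4 undo each other exactly, leaving only the rest of the circuit to track.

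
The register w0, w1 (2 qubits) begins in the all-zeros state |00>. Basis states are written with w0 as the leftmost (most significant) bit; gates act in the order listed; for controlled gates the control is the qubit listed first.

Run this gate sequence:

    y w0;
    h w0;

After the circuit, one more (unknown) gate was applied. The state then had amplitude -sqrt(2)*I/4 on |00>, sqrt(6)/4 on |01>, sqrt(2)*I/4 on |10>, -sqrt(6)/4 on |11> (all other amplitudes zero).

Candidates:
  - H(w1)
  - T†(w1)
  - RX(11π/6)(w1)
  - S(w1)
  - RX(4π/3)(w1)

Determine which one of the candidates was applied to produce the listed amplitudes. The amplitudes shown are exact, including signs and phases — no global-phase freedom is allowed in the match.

The unique candidate consistent with the amplitudes is RX(4π/3)(w1).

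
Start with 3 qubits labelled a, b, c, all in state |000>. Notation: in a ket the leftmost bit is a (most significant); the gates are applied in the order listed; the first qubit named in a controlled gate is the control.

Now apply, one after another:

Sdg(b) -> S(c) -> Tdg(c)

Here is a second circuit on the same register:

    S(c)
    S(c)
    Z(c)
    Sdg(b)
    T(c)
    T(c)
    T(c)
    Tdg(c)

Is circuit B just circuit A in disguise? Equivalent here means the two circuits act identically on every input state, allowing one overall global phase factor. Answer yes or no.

No: there is an input state on which the two circuits produce genuinely different outputs (not merely differing by a phase).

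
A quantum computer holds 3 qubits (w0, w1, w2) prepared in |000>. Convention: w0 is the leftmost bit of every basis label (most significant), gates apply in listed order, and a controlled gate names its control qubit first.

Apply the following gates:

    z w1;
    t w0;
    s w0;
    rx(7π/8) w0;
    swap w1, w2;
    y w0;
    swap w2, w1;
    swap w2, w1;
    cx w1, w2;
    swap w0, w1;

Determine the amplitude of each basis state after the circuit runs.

After the circuit, the state carries amplitude -cos(pi/16) on |000>, I*sin(pi/16) on |010>, and 0 on every other basis state. Key observation: gates 7-8 undo each other exactly, leaving only the rest of the circuit to track.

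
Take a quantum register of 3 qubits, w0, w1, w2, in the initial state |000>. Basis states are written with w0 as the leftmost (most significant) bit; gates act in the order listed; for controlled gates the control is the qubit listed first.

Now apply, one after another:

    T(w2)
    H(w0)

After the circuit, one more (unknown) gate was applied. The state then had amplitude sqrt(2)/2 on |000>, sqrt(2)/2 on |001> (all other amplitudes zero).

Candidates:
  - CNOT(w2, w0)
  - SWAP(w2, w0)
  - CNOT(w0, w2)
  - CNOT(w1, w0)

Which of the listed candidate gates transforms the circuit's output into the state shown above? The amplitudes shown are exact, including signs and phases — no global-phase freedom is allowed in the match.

The unique candidate consistent with the amplitudes is SWAP(w2, w0).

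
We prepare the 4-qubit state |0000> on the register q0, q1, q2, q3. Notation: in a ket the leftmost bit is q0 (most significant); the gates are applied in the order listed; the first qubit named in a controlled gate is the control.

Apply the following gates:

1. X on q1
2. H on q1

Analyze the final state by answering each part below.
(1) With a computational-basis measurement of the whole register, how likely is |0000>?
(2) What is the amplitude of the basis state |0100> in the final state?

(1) The probability of measuring |0000> is 1/2.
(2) The final state's coefficient on |0100> equals -sqrt(2)/2.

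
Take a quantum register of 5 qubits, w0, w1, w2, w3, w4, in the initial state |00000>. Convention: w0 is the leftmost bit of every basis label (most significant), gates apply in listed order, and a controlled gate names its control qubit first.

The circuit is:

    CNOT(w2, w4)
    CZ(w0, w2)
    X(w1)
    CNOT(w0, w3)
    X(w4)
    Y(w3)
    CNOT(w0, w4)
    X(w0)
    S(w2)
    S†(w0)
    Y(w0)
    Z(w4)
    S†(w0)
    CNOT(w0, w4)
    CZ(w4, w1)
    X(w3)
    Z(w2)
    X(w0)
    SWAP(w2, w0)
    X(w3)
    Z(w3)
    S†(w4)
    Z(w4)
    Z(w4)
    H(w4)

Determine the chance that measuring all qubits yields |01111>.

The probability of measuring |01111> is 1/2.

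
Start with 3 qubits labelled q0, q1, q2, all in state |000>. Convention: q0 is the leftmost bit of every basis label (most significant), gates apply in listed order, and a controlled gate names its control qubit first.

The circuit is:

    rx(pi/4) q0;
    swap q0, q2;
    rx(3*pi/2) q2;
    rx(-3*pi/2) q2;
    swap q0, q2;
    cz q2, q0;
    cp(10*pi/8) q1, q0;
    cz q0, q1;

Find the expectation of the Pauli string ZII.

In the final state, ZII has expectation sqrt(2)/2.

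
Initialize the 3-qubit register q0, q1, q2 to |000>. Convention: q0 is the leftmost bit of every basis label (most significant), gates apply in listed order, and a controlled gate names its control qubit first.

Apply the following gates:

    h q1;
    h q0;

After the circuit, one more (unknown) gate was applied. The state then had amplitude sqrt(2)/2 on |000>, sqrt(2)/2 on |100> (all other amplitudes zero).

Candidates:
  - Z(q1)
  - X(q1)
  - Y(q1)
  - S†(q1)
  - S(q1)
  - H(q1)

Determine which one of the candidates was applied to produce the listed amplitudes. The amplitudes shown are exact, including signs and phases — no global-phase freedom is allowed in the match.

It was H(q1) that produced the state shown.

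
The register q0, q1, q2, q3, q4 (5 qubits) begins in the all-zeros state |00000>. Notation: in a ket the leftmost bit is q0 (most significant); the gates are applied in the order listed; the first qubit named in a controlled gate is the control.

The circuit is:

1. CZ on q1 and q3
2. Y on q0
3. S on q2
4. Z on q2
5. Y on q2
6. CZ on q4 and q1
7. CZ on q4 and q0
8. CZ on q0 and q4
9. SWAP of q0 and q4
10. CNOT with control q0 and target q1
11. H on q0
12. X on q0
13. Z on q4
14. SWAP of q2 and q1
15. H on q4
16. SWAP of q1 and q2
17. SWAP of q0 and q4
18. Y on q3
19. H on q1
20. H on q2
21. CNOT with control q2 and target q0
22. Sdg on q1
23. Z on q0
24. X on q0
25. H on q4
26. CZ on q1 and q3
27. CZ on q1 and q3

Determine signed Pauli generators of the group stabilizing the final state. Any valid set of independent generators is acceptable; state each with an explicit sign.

The stabilizer group can be generated by +XIIII, -IYIII, +IIXII, -IIIZI, +IIIIZ, among other valid generating sets. Key observation: gates 26-27 undo each other exactly, leaving only the rest of the circuit to track.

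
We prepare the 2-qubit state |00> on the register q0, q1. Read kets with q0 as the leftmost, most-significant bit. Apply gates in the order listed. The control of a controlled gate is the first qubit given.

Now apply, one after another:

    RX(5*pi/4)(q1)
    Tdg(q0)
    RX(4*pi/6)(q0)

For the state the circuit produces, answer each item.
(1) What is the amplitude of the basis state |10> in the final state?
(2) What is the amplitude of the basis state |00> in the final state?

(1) |10> carries amplitude I*sqrt(6 - 3*sqrt(2))/4 in the final state.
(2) The final state's coefficient on |00> equals -sqrt(2 - sqrt(2))/4.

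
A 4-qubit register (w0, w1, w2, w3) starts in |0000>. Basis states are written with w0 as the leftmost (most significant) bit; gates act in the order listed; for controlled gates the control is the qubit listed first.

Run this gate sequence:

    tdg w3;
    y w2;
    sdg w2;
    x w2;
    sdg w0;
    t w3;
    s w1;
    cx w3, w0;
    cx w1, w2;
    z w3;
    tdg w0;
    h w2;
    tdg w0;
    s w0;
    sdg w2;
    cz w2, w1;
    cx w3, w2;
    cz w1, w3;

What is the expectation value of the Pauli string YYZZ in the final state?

The expectation value of YYZZ is 0.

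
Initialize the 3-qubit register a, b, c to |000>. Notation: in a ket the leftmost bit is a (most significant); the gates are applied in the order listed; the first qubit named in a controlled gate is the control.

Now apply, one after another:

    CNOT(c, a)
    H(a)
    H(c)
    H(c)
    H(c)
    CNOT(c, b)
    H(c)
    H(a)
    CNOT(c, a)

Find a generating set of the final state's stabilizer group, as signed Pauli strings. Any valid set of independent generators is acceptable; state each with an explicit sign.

The final state is stabilized by the group generated by +XZX, +IXZ, +ZIZ; other independent generating sets are equally valid.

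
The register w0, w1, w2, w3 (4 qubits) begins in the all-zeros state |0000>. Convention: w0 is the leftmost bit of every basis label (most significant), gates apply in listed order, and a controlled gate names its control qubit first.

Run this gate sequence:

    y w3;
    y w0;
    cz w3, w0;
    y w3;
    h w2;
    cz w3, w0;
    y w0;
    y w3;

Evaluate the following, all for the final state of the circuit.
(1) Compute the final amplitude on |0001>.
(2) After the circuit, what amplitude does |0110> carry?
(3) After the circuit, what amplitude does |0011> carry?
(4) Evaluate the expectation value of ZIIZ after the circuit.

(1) The amplitude on |0001> is -sqrt(2)*I/2.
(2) |0110> carries amplitude 0 in the final state.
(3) The amplitude on |0011> is -sqrt(2)*I/2.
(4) The observable ZIIZ averages to -1.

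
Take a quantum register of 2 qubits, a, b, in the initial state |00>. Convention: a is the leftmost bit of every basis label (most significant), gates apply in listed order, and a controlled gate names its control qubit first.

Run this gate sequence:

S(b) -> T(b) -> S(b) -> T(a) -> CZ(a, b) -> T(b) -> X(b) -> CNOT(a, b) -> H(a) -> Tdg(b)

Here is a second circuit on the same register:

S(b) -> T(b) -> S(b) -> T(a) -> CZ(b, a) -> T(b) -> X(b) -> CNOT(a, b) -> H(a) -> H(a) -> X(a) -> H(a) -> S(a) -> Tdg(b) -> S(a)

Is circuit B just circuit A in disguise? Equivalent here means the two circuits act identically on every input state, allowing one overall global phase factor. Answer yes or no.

Yes: on every input state the two circuits agree up to one overall phase factor.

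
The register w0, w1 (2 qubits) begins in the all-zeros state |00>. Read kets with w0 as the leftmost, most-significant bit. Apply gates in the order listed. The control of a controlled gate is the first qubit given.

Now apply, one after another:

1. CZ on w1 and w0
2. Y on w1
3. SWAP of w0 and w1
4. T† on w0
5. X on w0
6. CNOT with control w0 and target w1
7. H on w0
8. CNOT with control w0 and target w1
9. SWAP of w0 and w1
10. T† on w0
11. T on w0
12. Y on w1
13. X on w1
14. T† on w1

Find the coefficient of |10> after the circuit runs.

The amplitude on |10> is 0.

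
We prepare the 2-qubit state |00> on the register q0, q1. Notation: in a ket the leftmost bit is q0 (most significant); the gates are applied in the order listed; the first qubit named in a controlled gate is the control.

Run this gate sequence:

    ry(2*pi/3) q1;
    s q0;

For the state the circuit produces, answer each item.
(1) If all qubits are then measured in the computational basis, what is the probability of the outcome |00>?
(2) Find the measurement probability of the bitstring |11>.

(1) The probability of measuring |00> is 1/4.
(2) A full measurement returns |11> with probability 0.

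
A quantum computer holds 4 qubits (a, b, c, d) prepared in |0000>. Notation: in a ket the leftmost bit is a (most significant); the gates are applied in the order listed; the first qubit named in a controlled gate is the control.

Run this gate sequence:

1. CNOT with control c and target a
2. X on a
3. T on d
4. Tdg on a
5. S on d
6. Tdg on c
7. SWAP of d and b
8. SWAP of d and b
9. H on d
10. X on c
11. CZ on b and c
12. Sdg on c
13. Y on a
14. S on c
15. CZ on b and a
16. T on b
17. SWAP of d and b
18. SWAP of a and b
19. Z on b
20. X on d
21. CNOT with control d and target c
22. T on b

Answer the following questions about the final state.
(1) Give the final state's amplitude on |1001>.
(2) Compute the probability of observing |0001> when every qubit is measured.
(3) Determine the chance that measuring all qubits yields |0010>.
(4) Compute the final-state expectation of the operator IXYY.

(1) The amplitude on |1001> is -sqrt(2)*exp(I*pi/4)/2.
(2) Outcome |0001> occurs with probability 1/2.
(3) Outcome |0010> occurs with probability 0.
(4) In the final state, IXYY has expectation 0.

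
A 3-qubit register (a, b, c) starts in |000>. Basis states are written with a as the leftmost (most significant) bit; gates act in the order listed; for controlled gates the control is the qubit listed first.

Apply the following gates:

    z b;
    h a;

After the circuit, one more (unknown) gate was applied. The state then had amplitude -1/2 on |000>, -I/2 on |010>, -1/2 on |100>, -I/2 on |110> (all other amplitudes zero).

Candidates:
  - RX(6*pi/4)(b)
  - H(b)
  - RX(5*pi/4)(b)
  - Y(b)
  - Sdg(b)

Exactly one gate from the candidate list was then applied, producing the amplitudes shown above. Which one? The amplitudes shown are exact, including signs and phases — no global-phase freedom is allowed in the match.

It was RX(6*pi/4)(b) that produced the state shown.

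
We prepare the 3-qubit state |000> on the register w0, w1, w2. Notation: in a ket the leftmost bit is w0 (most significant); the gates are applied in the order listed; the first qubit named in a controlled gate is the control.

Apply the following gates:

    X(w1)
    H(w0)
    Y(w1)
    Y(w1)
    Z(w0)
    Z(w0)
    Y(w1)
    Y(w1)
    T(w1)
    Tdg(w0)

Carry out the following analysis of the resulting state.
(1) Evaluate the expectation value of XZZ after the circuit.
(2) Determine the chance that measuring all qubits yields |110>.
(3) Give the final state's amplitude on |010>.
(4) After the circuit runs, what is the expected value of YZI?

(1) In the final state, XZZ has expectation -sqrt(2)/2. Key observation: gates 3-8 undo each other exactly, leaving only the rest of the circuit to track.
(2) The probability of measuring |110> is 1/2.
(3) |010> carries amplitude sqrt(2)*exp(I*pi/4)/2 in the final state.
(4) The observable YZI averages to sqrt(2)/2.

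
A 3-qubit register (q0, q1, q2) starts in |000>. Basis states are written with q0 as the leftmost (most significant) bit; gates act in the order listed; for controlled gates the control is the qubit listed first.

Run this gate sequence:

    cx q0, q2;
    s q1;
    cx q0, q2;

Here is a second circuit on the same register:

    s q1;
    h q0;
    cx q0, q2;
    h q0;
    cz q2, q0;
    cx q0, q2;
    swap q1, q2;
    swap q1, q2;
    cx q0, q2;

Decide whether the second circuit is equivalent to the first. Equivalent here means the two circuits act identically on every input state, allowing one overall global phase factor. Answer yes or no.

No, they are not equivalent — no single phase factor reconciles the two unitaries.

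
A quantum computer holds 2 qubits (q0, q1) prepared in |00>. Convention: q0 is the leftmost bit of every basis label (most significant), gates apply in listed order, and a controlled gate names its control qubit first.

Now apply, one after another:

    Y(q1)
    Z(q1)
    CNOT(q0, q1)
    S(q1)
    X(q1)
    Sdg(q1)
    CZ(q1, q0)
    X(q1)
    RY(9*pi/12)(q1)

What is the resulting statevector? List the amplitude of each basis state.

The resulting statevector has amplitude -sqrt(sqrt(2) + 2)/2 on |00>, sqrt(2 - sqrt(2))/2 on |01>, 0 on |10>, 0 on |11>.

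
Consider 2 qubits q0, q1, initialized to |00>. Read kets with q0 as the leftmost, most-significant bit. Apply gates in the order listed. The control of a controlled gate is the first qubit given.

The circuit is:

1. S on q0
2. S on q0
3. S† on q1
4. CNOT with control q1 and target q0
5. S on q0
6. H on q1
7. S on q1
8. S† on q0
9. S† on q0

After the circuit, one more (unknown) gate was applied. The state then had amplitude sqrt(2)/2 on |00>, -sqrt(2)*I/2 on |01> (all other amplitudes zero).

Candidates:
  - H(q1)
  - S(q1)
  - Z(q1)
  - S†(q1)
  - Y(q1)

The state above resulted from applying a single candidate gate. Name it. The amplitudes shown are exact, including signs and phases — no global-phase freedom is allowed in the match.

The unique candidate consistent with the amplitudes is Z(q1).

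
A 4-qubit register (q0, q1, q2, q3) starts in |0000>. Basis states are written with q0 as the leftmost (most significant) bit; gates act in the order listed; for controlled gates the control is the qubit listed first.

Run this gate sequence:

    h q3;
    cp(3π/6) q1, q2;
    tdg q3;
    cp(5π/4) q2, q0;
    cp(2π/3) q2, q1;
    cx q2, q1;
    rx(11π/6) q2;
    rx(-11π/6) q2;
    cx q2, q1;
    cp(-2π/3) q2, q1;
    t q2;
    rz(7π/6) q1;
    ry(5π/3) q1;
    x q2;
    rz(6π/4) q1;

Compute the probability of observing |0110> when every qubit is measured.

A full measurement returns |0110> with probability 1/8.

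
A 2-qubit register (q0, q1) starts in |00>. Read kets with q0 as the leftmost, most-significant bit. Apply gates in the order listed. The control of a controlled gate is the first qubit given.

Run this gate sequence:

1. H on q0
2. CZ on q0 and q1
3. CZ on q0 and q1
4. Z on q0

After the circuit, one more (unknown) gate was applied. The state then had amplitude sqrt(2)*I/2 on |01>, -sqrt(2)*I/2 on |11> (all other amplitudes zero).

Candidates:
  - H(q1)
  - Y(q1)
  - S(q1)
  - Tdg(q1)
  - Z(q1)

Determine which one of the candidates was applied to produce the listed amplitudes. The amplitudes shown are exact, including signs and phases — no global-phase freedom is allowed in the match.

The applied gate was Y(q1).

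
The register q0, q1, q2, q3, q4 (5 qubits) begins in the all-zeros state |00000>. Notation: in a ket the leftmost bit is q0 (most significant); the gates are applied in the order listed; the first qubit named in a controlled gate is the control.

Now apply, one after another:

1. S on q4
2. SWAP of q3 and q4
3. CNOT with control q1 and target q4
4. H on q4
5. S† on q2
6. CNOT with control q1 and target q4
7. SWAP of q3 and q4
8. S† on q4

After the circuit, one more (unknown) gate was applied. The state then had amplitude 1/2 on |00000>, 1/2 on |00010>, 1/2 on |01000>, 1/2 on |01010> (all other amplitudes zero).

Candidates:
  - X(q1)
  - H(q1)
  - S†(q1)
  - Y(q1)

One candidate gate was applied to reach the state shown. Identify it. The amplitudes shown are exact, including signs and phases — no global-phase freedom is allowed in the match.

It was H(q1) that produced the state shown.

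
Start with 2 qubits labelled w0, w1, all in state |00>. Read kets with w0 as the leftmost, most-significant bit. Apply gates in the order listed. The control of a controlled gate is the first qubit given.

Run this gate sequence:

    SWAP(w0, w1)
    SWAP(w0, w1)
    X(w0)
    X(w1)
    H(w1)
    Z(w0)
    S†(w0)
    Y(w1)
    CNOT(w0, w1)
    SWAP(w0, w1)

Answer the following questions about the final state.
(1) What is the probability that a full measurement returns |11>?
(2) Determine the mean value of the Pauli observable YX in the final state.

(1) A full measurement returns |11> with probability 1/2.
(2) The expectation value of YX is 0.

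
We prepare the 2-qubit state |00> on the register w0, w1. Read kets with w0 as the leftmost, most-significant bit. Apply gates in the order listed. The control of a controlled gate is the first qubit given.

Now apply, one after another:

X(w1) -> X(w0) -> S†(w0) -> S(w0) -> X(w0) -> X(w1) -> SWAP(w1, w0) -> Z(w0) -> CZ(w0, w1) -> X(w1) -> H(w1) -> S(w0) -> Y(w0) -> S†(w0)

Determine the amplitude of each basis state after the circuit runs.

The final amplitudes are 0 on |00>, 0 on |01>, sqrt(2)/2 on |10>, -sqrt(2)/2 on |11>.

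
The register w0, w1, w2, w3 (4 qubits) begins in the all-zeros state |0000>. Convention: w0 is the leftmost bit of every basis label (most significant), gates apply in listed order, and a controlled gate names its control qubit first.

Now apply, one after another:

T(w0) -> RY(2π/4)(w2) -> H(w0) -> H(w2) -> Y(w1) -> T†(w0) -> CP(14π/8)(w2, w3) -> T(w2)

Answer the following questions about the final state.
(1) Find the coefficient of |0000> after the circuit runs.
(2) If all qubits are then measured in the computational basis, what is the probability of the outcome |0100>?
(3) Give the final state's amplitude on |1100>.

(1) |0000> carries amplitude 0 in the final state.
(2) Outcome |0100> occurs with probability 1/2.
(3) The final state's coefficient on |1100> equals sqrt(2)*exp(I*pi/4)/2.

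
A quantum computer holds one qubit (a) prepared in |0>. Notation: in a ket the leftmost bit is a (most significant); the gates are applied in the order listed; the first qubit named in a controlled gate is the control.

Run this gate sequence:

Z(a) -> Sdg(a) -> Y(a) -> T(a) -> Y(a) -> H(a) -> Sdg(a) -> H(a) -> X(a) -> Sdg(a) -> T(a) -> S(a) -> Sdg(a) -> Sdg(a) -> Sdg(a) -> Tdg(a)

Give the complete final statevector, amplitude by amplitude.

After the circuit, the state carries amplitude (1 + I)*exp(I*pi/4)/2 on |0>, (1 - I)*exp(3*I*pi/4)/2 on |1>.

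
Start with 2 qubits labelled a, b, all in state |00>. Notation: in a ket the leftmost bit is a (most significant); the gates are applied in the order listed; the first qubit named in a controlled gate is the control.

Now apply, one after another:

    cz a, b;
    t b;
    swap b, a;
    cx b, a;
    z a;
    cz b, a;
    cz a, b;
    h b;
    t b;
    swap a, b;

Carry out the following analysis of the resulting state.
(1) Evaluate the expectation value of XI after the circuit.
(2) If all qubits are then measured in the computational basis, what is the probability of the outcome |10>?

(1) The expectation value of XI is sqrt(2)/2.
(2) The probability of measuring |10> is 1/2.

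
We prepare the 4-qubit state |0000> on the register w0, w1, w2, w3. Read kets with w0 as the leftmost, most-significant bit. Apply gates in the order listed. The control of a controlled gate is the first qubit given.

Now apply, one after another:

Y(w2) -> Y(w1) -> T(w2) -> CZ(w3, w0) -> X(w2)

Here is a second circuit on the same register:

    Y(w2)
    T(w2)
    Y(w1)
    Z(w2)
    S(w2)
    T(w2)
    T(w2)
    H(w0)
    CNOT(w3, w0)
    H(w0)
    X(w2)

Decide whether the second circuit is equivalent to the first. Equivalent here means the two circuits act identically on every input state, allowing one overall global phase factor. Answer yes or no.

Yes, they are equivalent — the unitaries differ by at most a global phase.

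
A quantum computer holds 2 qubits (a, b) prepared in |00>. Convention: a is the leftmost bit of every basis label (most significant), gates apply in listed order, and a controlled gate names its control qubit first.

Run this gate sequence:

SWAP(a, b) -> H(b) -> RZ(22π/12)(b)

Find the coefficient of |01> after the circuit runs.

|01> carries amplitude sqrt(2)*exp(11*I*pi/12)/2 in the final state.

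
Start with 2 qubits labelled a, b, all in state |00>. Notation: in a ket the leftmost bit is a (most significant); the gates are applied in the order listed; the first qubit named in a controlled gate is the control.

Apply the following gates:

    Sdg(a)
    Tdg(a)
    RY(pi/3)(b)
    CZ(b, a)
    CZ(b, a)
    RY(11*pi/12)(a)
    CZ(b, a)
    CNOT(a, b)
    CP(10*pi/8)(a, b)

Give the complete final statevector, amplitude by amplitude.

The final amplitudes are -3*sqrt(2 - sqrt(2))/8 + sqrt(3*sqrt(2) + 6)/8 on |00>, -sqrt(6 - 3*sqrt(2))/8 + sqrt(sqrt(2) + 2)/8 on |01>, -sqrt(3*sqrt(2) + 6)/8 - sqrt(2 - sqrt(2))/8 on |10>, (-3*sqrt(sqrt(2) + 2)/8 - sqrt(6 - 3*sqrt(2))/8)*exp(I*pi/4) on |11>.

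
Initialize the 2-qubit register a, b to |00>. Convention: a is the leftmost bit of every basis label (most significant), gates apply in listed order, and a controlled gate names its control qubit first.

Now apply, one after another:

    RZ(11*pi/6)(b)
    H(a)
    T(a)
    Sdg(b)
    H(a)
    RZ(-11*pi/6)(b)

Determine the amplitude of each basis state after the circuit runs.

After the circuit, the state carries amplitude 1/2 + exp(I*pi/4)/2 on |00>, 0 on |01>, 1/2 - exp(I*pi/4)/2 on |10>, 0 on |11>.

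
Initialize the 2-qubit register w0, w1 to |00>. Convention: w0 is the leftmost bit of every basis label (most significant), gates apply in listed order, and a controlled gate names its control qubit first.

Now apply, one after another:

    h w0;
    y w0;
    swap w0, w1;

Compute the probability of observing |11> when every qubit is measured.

A full measurement returns |11> with probability 0.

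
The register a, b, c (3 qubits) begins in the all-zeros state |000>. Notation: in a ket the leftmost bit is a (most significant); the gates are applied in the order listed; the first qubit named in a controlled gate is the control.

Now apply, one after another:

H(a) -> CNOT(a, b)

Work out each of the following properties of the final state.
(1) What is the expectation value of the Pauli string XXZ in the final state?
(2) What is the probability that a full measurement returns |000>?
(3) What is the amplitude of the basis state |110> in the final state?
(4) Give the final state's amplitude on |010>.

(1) The expectation value of XXZ is 1.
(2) A full measurement returns |000> with probability 1/2.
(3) The amplitude on |110> is sqrt(2)/2.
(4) The amplitude on |010> is 0.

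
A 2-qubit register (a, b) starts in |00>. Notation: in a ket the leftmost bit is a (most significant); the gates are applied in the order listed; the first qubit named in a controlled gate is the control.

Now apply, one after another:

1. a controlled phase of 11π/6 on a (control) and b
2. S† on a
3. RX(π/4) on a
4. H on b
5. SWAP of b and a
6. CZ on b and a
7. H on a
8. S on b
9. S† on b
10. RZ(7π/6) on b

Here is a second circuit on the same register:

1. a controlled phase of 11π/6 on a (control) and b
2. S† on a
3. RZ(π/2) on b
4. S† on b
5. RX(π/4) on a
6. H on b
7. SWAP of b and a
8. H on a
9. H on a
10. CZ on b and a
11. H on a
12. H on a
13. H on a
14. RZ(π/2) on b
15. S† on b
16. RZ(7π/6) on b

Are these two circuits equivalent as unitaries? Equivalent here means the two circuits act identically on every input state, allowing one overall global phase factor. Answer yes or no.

Yes: on every input state the two circuits agree up to one overall phase factor.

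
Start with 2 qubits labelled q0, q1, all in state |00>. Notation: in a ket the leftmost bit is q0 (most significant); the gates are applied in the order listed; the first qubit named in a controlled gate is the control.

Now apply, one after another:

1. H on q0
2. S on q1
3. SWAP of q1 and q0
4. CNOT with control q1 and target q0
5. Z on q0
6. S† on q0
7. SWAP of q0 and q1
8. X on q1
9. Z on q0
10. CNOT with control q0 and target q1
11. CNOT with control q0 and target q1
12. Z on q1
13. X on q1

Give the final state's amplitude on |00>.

The final state's coefficient on |00> equals -sqrt(2)/2.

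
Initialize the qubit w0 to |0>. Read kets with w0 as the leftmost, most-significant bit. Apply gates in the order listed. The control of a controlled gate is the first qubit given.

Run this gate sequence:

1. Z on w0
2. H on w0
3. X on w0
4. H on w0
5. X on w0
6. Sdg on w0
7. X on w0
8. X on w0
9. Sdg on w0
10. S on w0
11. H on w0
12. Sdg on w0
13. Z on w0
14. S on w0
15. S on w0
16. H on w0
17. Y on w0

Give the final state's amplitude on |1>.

The final state's coefficient on |1> equals 1/2 + I/2.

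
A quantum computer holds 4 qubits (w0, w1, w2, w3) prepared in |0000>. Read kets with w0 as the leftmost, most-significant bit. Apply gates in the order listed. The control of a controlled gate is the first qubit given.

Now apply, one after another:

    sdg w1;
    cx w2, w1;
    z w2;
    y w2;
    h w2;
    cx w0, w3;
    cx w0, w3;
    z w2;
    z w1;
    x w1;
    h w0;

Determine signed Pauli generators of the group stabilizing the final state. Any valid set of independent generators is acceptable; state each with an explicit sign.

One valid set of independent stabilizer generators is +XIII, +IIXI, -IZII, +IIIZ (any independent generating set of the same group is equally correct).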